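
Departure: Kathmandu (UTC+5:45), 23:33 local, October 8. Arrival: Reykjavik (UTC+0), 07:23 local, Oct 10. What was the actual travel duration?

37 hours 35 minutes

Departure in UTC: 23:33 − 5:45 = 17:48 on Oct 8.
Arrival is already UTC: 07:23 on Oct 10.
Elapsed = 07:23 − 17:48 (+2 days) = 37 hours 35 minutes.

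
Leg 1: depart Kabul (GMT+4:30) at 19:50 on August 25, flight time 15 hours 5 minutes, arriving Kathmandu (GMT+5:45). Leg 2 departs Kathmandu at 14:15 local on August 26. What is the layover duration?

2 hours 5 minutes

Convert departure to UTC: 19:50 − 4:30 = 15:20 UTC on Aug 25.
Add 15 hours 5 minutes flight time → 06:25 UTC (Aug 26).
Kathmandu is UTC+5:45, so local arrival = 06:25 + 5:45 = 12:10 on Aug 26.
Layover = 14:15 − 12:10 = 2 hours 5 minutes.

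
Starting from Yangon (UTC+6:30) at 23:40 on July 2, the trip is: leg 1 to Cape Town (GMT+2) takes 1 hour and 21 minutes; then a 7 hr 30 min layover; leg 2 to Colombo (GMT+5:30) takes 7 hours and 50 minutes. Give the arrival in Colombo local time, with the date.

Convert departure to UTC: 23:40 − 6:30 = 17:10 UTC on Jul 2.
Add 1 hour and 21 minutes leg 1 → 18:31 UTC.
Add 7 hours 30 minutes layover in Cape Town → 02:01 UTC (Jul 3).
Add 7 hours and 50 minutes leg 2 → 09:51 UTC.
Colombo is UTC+5:30, so local arrival = 09:51 + 5:30 = 15:21 on Jul 3.

15:21 on July 3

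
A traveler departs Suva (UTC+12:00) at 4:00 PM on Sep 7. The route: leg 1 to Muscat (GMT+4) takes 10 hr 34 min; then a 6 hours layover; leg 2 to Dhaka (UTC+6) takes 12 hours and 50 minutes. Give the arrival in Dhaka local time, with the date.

3:24 PM on September 8

Convert departure to UTC: 4:00 PM − 12:00 = 4:00 AM UTC on Sep 7.
Add 10 hours 34 minutes leg 1 → 2:34 PM UTC.
Add 6 hours layover in Muscat → 8:34 PM UTC.
Add 12 hours and 50 minutes leg 2 → 9:24 AM UTC (Sep 8).
Dhaka is UTC+6:00, so local arrival = 9:24 AM + 6:00 = 3:24 PM on Sep 8.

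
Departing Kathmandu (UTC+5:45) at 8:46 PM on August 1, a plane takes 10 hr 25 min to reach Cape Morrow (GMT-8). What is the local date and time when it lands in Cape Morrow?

Cape Morrow is 13:45 behind Kathmandu.
After 10 hours and 25 minutes it is 7:11 AM (Aug 2) in Kathmandu.
Shift by the zone difference: 7:11 AM − 13:45 = 5:26 PM on Aug 1 in Cape Morrow.

5:26 PM on Aug 1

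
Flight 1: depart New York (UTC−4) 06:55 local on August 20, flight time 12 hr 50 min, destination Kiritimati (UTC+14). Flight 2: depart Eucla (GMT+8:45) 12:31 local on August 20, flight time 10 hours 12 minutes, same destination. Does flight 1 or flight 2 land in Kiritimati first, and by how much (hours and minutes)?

Flight 1 in UTC: 06:55 + 4:00 = 10:55 on Aug 20.
+12 hours and 50 minutes → arrive 23:45 UTC on Aug 20.
Flight 2 in UTC: 12:31 − 8:45 = 03:46 on Aug 20.
+10 hours and 12 minutes → arrive 13:58 UTC on Aug 20.
Flight 2 lands earlier by 9 hours 47 minutes.

the second, by 9 hours 47 minutes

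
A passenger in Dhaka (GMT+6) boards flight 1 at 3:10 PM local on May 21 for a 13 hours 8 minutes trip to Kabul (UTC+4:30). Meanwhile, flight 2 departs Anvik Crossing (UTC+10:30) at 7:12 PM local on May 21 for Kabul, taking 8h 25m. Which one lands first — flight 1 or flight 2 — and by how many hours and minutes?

Flight 1 in UTC: 3:10 PM − 6:00 = 9:10 AM on May 21.
+13 hours 8 minutes → arrive 10:18 PM UTC on May 21.
Flight 2 in UTC: 7:12 PM − 10:30 = 8:42 AM on May 21.
+8 hours and 25 minutes → arrive 5:07 PM UTC on May 21.
Flight 2 lands earlier by 5 hours 11 minutes.

the second, by 5 hours 11 minutes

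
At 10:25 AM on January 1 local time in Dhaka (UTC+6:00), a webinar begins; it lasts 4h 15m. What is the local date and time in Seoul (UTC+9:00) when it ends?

5:40 PM on Jan 1

Seoul is 3:00 ahead of Dhaka.
After 4 hours and 15 minutes it is 2:40 PM in Dhaka.
Shift by the zone difference: 2:40 PM + 3:00 = 5:40 PM on Jan 1 in Seoul.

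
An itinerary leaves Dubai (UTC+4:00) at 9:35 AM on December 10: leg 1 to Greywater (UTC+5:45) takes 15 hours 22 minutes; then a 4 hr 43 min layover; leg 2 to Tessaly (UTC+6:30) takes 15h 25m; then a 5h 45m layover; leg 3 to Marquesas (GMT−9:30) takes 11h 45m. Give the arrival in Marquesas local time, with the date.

1:05 AM on Dec 12

Convert departure to UTC: 9:35 AM − 4:00 = 5:35 AM UTC on Dec 10.
Add 15 hours 22 minutes leg 1 → 8:57 PM UTC.
Add 4 hours and 43 minutes layover in Greywater → 1:40 AM UTC (Dec 11).
Add 15 hours and 25 minutes leg 2 → 5:05 PM UTC.
Add 5 hours and 45 minutes layover in Tessaly → 10:50 PM UTC.
Add 11 hours 45 minutes leg 3 → 10:35 AM UTC (Dec 12).
Marquesas is UTC−9:30, so local arrival = 10:35 AM − 9:30 = 1:05 AM on Dec 12.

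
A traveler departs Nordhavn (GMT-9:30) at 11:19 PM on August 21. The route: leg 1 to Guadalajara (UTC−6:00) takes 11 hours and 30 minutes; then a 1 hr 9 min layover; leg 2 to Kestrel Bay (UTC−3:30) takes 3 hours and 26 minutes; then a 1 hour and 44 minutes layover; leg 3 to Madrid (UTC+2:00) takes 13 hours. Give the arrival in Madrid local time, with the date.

5:38 PM on Aug 23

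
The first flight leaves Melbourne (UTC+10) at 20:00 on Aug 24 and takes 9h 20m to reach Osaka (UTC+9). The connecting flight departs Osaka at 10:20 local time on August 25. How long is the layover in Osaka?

Convert departure to UTC: 20:00 − 10:00 = 10:00 UTC on Aug 24.
Add 9 hours and 20 minutes flight time → 19:20 UTC.
Osaka is UTC+9:00, so local arrival = 19:20 + 9:00 = 04:20 on Aug 25.
Layover = 10:20 − 04:20 = 6 hours.

6 hours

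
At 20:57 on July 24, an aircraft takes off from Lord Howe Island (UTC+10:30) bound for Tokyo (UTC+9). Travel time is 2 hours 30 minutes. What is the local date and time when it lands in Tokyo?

Tokyo is 1:30 behind Lord Howe Island.
After 2 hours 30 minutes it is 23:27 in Lord Howe Island.
Shift by the zone difference: 23:27 − 1:30 = 21:57 on Jul 24 in Tokyo.

21:57 on Jul 24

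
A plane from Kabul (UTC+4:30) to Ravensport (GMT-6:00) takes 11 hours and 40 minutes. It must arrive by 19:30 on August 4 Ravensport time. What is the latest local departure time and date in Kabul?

18:20 on August 4

Target arrival in UTC: 19:30 + 6:00 = 01:30 on Aug 5.
Subtract 11 hours 40 minutes → departure 13:50 UTC on Aug 4.
Kabul is UTC+4:30: 13:50 + 4:30 = 18:20 on Aug 4.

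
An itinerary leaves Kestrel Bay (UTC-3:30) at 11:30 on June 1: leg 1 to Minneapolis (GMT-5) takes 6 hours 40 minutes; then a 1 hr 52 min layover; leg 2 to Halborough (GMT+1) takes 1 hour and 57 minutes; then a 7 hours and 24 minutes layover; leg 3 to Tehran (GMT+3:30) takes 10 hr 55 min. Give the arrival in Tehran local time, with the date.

23:18 on June 2

Convert departure to UTC: 11:30 + 3:30 = 15:00 UTC on Jun 1.
Add 6 hours and 40 minutes leg 1 → 21:40 UTC.
Add 1 hour and 52 minutes layover in Minneapolis → 23:32 UTC.
Add 1 hour and 57 minutes leg 2 → 01:29 UTC (Jun 2).
Add 7 hours and 24 minutes layover in Halborough → 08:53 UTC.
Add 10 hours 55 minutes leg 3 → 19:48 UTC.
Tehran is UTC+3:30, so local arrival = 19:48 + 3:30 = 23:18 on Jun 2.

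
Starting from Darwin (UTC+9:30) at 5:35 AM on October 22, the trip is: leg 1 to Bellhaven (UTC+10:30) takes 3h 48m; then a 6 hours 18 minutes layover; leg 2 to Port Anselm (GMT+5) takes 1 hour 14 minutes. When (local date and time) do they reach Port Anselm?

12:25 PM on October 22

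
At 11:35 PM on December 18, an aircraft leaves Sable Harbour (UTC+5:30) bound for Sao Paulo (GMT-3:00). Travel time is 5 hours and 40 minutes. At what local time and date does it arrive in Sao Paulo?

8:45 PM on December 18

Convert departure to UTC: 11:35 PM − 5:30 = 6:05 PM UTC on Dec 18.
Add 5 hours and 40 minutes travel time → 11:45 PM UTC.
Sao Paulo is UTC−3:00, so local arrival = 11:45 PM − 3:00 = 8:45 PM on Dec 18.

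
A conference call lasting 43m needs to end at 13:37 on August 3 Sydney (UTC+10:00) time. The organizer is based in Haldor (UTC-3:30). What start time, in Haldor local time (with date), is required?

Target end time in UTC: 13:37 − 10:00 = 03:37 on Aug 3.
Subtract 43 minutes → start 02:54 UTC on Aug 3.
Haldor is UTC−3:30: 02:54 − 3:30 = 23:24 on Aug 2.

23:24 on Aug 2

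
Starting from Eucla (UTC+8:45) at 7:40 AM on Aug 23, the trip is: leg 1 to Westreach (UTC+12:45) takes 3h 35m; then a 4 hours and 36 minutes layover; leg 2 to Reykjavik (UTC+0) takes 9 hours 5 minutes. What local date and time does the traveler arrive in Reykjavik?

4:11 PM on August 23

Convert departure to UTC: 7:40 AM − 8:45 = 10:55 PM UTC on Aug 22.
Add 3 hours 35 minutes leg 1 → 2:30 AM UTC (Aug 23).
Add 4 hours 36 minutes layover in Westreach → 7:06 AM UTC.
Add 9 hours and 5 minutes leg 2 → 4:11 PM UTC.
Reykjavik is UTC+0, so local arrival is the same: 4:11 PM on Aug 23.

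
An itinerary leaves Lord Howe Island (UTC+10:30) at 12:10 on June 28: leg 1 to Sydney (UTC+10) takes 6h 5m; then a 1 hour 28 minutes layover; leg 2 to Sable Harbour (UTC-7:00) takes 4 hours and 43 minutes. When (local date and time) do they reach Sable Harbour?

06:56 on June 28

Convert departure to UTC: 12:10 − 10:30 = 01:40 UTC on Jun 28.
Add 6 hours and 5 minutes leg 1 → 07:45 UTC.
Add 1 hour and 28 minutes layover in Sydney → 09:13 UTC.
Add 4 hours and 43 minutes leg 2 → 13:56 UTC.
Sable Harbour is UTC−7:00, so local arrival = 13:56 − 7:00 = 06:56 on Jun 28.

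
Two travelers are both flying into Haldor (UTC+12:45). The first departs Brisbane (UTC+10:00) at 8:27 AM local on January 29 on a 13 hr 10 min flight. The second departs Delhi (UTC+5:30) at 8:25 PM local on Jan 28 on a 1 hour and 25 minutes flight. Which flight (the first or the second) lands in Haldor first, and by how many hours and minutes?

the second, by 19 hours 17 minutes

Flight 1 in UTC: 8:27 AM − 10:00 = 10:27 PM on Jan 28.
+13 hours 10 minutes → arrive 11:37 AM UTC on Jan 29.
Flight 2 in UTC: 8:25 PM − 5:30 = 2:55 PM on Jan 28.
+1 hour and 25 minutes → arrive 4:20 PM UTC on Jan 28.
Flight 2 lands earlier by 19 hours 17 minutes.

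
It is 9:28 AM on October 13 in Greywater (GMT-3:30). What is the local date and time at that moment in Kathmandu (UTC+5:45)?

6:43 PM on October 13

In UTC: 9:28 AM + 3:30 = 12:58 PM on Oct 13.
Kathmandu is UTC+5:45: 12:58 PM + 5:45 = 6:43 PM on Oct 13.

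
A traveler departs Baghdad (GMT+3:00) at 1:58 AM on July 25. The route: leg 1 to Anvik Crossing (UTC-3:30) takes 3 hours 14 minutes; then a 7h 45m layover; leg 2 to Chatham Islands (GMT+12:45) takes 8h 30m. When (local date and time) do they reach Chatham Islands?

Convert departure to UTC: 1:58 AM − 3:00 = 10:58 PM UTC on Jul 24.
Add 3 hours 14 minutes leg 1 → 2:12 AM UTC (Jul 25).
Add 7 hours and 45 minutes layover in Anvik Crossing → 9:57 AM UTC.
Add 8 hours and 30 minutes leg 2 → 6:27 PM UTC.
Chatham Islands is UTC+12:45, so local arrival = 6:27 PM + 12:45 = 7:12 AM on Jul 26.

7:12 AM on July 26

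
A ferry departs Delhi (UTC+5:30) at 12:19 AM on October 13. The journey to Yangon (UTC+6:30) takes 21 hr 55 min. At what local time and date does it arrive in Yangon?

Convert departure to UTC: 12:19 AM − 5:30 = 6:49 PM UTC on Oct 12.
Add 21 hours and 55 minutes travel time → 4:44 PM UTC (Oct 13).
Yangon is UTC+6:30, so local arrival = 4:44 PM + 6:30 = 11:14 PM on Oct 13.

11:14 PM on October 13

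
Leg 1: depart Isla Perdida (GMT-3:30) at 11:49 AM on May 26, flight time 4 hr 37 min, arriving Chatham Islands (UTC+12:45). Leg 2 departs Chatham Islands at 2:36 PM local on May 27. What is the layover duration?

Convert departure to UTC: 11:49 AM + 3:30 = 3:19 PM UTC on May 26.
Add 4 hours and 37 minutes flight time → 7:56 PM UTC.
Chatham Islands is UTC+12:45, so local arrival = 7:56 PM + 12:45 = 8:41 AM on May 27.
Layover = 2:36 PM − 8:41 AM = 5 hours 55 minutes.

5 hours 55 minutes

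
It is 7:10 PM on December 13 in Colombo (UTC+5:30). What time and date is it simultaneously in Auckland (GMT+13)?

Auckland is 7:30 ahead of Colombo.
Shift by the zone difference: 7:10 PM + 7:30 = 2:40 AM on Dec 14 in Auckland.

2:40 AM on Dec 14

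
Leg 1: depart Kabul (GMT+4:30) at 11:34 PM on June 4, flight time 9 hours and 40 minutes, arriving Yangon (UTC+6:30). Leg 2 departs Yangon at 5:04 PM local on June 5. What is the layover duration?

Convert departure to UTC: 11:34 PM − 4:30 = 7:04 PM UTC on Jun 4.
Add 9 hours and 40 minutes flight time → 4:44 AM UTC (Jun 5).
Yangon is UTC+6:30, so local arrival = 4:44 AM + 6:30 = 11:14 AM on Jun 5.
Layover = 5:04 PM − 11:14 AM = 5 hours 50 minutes.

5 hours 50 minutes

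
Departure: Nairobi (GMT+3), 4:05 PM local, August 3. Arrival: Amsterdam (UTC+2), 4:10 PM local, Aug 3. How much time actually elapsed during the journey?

1 hour 5 minutes

Departure in UTC: 4:05 PM − 3:00 = 1:05 PM on Aug 3.
Arrival in UTC: 4:10 PM − 2:00 = 2:10 PM on Aug 3.
Elapsed = 2:10 PM − 1:05 PM = 1 hour 5 minutes.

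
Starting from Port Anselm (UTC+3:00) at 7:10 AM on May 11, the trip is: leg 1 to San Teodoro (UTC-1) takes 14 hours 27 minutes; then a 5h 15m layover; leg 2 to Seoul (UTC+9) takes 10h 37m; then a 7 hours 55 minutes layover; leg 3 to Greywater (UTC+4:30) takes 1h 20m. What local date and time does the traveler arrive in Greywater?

Convert departure to UTC: 7:10 AM − 3:00 = 4:10 AM UTC on May 11.
Add 14 hours 27 minutes leg 1 → 6:37 PM UTC.
Add 5 hours 15 minutes layover in San Teodoro → 11:52 PM UTC.
Add 10 hours and 37 minutes leg 2 → 10:29 AM UTC (May 12).
Add 7 hours 55 minutes layover in Seoul → 6:24 PM UTC.
Add 1 hour 20 minutes leg 3 → 7:44 PM UTC.
Greywater is UTC+4:30, so local arrival = 7:44 PM + 4:30 = 12:14 AM on May 13.

12:14 AM on May 13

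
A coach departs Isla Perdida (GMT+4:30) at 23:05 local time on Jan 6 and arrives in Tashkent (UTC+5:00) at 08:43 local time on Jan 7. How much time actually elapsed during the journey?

Departure in UTC: 23:05 − 4:30 = 18:35 on Jan 6.
Arrival in UTC: 08:43 − 5:00 = 03:43 on Jan 7.
Elapsed = 03:43 − 18:35 (+1 day) = 9 hours 8 minutes.

9 hours 8 minutes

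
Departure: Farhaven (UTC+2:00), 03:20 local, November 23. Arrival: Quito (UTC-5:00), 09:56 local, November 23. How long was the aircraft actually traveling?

Departure in UTC: 03:20 − 2:00 = 01:20 on Nov 23.
Arrival in UTC: 09:56 + 5:00 = 14:56 on Nov 23.
Elapsed = 14:56 − 01:20 = 13 hours 36 minutes.

13 hours 36 minutes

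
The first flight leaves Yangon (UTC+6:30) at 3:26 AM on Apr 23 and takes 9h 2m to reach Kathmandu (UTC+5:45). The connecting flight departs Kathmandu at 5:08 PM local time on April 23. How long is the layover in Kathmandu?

5 hours 25 minutes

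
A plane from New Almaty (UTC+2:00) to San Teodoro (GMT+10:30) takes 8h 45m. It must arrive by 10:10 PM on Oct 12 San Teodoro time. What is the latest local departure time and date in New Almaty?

Target arrival in UTC: 10:10 PM − 10:30 = 11:40 AM on Oct 12.
Subtract 8 hours and 45 minutes → departure 2:55 AM UTC on Oct 12.
New Almaty is UTC+2:00: 2:55 AM + 2:00 = 4:55 AM on Oct 12.

4:55 AM on October 12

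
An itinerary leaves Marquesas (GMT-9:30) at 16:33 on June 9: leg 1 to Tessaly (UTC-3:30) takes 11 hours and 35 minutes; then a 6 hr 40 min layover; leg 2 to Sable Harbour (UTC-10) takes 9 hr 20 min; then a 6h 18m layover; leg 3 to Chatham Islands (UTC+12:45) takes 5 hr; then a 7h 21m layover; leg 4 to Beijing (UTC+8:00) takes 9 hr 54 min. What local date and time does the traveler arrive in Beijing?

18:11 on June 12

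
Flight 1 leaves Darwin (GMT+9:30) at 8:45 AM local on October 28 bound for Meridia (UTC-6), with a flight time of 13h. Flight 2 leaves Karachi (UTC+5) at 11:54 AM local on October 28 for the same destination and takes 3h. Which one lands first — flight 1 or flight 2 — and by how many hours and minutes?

the second, by 2 hours 21 minutes

Flight 1 in UTC: 8:45 AM − 9:30 = 11:15 PM on Oct 27.
+13 hours → arrive 12:15 PM UTC on Oct 28.
Flight 2 in UTC: 11:54 AM − 5:00 = 6:54 AM on Oct 28.
+3 hours → arrive 9:54 AM UTC on Oct 28.
Flight 2 lands earlier by 2 hours 21 minutes.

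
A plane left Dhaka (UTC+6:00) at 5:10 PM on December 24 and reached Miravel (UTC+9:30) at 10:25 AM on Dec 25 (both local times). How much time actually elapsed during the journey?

Departure in UTC: 5:10 PM − 6:00 = 11:10 AM on Dec 24.
Arrival in UTC: 10:25 AM − 9:30 = 12:55 AM on Dec 25.
Elapsed = 12:55 AM − 11:10 AM (+1 day) = 13 hours 45 minutes.

13 hours 45 minutes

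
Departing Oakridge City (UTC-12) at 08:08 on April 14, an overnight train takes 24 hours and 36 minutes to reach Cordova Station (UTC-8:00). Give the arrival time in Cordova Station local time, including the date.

12:44 on Apr 15

Cordova Station is 4:00 ahead of Oakridge City.
After 24 hours 36 minutes it is 08:44 (Apr 15) in Oakridge City.
Shift by the zone difference: 08:44 + 4:00 = 12:44 on Apr 15 in Cordova Station.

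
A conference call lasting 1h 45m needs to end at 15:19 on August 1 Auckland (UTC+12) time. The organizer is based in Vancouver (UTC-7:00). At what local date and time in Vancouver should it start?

Target end time in UTC: 15:19 − 12:00 = 03:19 on Aug 1.
Subtract 1 hour 45 minutes → start 01:34 UTC on Aug 1.
Vancouver is UTC−7:00: 01:34 − 7:00 = 18:34 on Jul 31.

18:34 on July 31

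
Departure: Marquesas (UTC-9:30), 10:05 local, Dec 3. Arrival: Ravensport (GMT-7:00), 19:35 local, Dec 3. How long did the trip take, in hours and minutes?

7 hours

Ravensport is 2:30 ahead of Marquesas.
Clock-face elapsed time (ignoring zones) is 9 hours 30 minutes.
Actual elapsed = 9 hours 30 minutes − 2:30 = 7 hours.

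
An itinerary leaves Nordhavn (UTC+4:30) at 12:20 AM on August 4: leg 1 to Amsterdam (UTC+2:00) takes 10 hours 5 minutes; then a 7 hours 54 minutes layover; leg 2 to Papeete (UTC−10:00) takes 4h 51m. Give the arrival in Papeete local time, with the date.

8:40 AM on Aug 4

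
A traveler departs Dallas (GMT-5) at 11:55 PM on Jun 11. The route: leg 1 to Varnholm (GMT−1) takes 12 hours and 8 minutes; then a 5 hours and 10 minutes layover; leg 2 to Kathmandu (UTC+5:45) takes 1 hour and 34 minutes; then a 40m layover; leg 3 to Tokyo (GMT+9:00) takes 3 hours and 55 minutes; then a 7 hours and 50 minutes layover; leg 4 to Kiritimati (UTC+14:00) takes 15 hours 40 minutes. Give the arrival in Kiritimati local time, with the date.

Convert departure to UTC: 11:55 PM + 5:00 = 4:55 AM UTC on Jun 12.
Add 12 hours 8 minutes leg 1 → 5:03 PM UTC.
Add 5 hours 10 minutes layover in Varnholm → 10:13 PM UTC.
Add 1 hour and 34 minutes leg 2 → 11:47 PM UTC.
Add 40 minutes layover in Kathmandu → 12:27 AM UTC (Jun 13).
Add 3 hours 55 minutes leg 3 → 4:22 AM UTC.
Add 7 hours 50 minutes layover in Tokyo → 12:12 PM UTC.
Add 15 hours and 40 minutes leg 4 → 3:52 AM UTC (Jun 14).
Kiritimati is UTC+14:00, so local arrival = 3:52 AM + 14:00 = 5:52 PM on Jun 14.

5:52 PM on June 14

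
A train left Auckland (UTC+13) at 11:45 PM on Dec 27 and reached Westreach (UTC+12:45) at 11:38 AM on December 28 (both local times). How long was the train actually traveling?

12 hours 8 minutes

Westreach is 0:15 behind Auckland.
Clock-face elapsed time (ignoring zones) is 11 hours 53 minutes.
Actual elapsed = 11 hours 53 minutes + 0:15 = 12 hours 8 minutes.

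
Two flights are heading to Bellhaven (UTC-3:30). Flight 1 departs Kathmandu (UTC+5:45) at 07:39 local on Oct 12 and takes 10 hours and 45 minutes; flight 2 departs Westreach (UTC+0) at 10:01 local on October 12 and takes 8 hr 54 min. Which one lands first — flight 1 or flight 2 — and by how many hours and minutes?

the first, by 6 hours 16 minutes

Flight 1 in UTC: 07:39 − 5:45 = 01:54 on Oct 12.
+10 hours and 45 minutes → arrive 12:39 UTC on Oct 12.
Flight 2 departs at 10:01 UTC (Oct 12).
+8 hours and 54 minutes → arrive 18:55 UTC on Oct 12.
Flight 1 lands earlier by 6 hours 16 minutes.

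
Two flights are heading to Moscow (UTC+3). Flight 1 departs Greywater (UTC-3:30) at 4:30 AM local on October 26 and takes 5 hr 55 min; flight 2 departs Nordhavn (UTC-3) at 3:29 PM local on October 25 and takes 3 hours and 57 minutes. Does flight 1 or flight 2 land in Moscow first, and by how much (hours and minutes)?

Flight 1 in UTC: 4:30 AM + 3:30 = 8:00 AM on Oct 26.
+5 hours 55 minutes → arrive 1:55 PM UTC on Oct 26.
Flight 2 in UTC: 3:29 PM + 3:00 = 6:29 PM on Oct 25.
+3 hours 57 minutes → arrive 10:26 PM UTC on Oct 25.
Flight 2 lands earlier by 15 hours 29 minutes.

the second, by 15 hours 29 minutes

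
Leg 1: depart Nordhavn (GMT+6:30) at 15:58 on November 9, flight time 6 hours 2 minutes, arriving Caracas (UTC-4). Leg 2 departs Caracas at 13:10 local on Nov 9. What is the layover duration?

1 hour 40 minutes

Convert departure to UTC: 15:58 − 6:30 = 09:28 UTC on Nov 9.
Add 6 hours and 2 minutes flight time → 15:30 UTC.
Caracas is UTC−4:00, so local arrival = 15:30 − 4:00 = 11:30 on Nov 9.
Layover = 13:10 − 11:30 = 1 hour 40 minutes.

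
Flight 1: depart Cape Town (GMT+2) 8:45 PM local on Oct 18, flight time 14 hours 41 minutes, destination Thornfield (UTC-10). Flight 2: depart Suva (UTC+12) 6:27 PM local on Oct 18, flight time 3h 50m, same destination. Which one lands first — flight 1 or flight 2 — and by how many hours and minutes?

the second, by 23 hours 9 minutes

Flight 1 in UTC: 8:45 PM − 2:00 = 6:45 PM on Oct 18.
+14 hours and 41 minutes → arrive 9:26 AM UTC on Oct 19.
Flight 2 in UTC: 6:27 PM − 12:00 = 6:27 AM on Oct 18.
+3 hours 50 minutes → arrive 10:17 AM UTC on Oct 18.
Flight 2 lands earlier by 23 hours 9 minutes.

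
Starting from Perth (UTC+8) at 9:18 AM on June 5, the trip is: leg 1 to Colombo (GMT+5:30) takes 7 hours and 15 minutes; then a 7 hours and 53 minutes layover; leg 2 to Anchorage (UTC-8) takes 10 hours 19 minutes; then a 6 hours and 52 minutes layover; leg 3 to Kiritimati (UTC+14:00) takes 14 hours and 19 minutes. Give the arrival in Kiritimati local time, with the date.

Convert departure to UTC: 9:18 AM − 8:00 = 1:18 AM UTC on Jun 5.
Add 7 hours and 15 minutes leg 1 → 8:33 AM UTC.
Add 7 hours 53 minutes layover in Colombo → 4:26 PM UTC.
Add 10 hours 19 minutes leg 2 → 2:45 AM UTC (Jun 6).
Add 6 hours and 52 minutes layover in Anchorage → 9:37 AM UTC.
Add 14 hours and 19 minutes leg 3 → 11:56 PM UTC.
Kiritimati is UTC+14:00, so local arrival = 11:56 PM + 14:00 = 1:56 PM on Jun 7.

1:56 PM on Jun 7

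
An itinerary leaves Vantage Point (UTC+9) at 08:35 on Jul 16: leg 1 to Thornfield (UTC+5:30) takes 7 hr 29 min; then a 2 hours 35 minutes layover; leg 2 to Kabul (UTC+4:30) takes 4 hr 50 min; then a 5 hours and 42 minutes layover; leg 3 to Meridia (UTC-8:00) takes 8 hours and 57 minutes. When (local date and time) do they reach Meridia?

Convert departure to UTC: 08:35 − 9:00 = 23:35 UTC on Jul 15.
Add 7 hours 29 minutes leg 1 → 07:04 UTC (Jul 16).
Add 2 hours and 35 minutes layover in Thornfield → 09:39 UTC.
Add 4 hours and 50 minutes leg 2 → 14:29 UTC.
Add 5 hours and 42 minutes layover in Kabul → 20:11 UTC.
Add 8 hours and 57 minutes leg 3 → 05:08 UTC (Jul 17).
Meridia is UTC−8:00, so local arrival = 05:08 − 8:00 = 21:08 on Jul 16.

21:08 on Jul 16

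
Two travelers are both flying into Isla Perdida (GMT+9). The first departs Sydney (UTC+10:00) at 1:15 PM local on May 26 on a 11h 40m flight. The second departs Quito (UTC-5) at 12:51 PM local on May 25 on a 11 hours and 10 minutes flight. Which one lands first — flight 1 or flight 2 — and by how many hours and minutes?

the second, by 9 hours 54 minutes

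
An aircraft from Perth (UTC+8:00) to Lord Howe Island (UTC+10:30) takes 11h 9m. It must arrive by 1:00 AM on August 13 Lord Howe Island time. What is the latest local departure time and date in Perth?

Target arrival in UTC: 1:00 AM − 10:30 = 2:30 PM on Aug 12.
Subtract 11 hours 9 minutes → departure 3:21 AM UTC on Aug 12.
Perth is UTC+8:00: 3:21 AM + 8:00 = 11:21 AM on Aug 12.

11:21 AM on August 12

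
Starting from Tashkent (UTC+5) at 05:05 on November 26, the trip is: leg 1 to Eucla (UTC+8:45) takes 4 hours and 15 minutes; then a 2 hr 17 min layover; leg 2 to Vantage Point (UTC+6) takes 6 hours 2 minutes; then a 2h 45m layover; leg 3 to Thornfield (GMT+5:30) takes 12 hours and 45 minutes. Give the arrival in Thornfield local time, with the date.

Convert departure to UTC: 05:05 − 5:00 = 00:05 UTC on Nov 26.
Add 4 hours 15 minutes leg 1 → 04:20 UTC.
Add 2 hours and 17 minutes layover in Eucla → 06:37 UTC.
Add 6 hours 2 minutes leg 2 → 12:39 UTC.
Add 2 hours and 45 minutes layover in Vantage Point → 15:24 UTC.
Add 12 hours and 45 minutes leg 3 → 04:09 UTC (Nov 27).
Thornfield is UTC+5:30, so local arrival = 04:09 + 5:30 = 09:39 on Nov 27.

09:39 on November 27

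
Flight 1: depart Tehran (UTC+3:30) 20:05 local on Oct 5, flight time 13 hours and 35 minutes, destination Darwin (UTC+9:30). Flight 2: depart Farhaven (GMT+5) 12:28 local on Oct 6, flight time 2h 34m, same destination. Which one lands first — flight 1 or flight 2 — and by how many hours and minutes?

Flight 1 in UTC: 20:05 − 3:30 = 16:35 on Oct 5.
+13 hours and 35 minutes → arrive 06:10 UTC on Oct 6.
Flight 2 in UTC: 12:28 − 5:00 = 07:28 on Oct 6.
+2 hours 34 minutes → arrive 10:02 UTC on Oct 6.
Flight 1 lands earlier by 3 hours 52 minutes.

the first, by 3 hours 52 minutes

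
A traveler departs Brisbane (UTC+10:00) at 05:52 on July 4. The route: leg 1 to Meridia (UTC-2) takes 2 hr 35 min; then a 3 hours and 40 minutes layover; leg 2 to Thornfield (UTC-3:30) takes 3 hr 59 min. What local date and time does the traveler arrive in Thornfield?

02:36 on July 4

Convert departure to UTC: 05:52 − 10:00 = 19:52 UTC on Jul 3.
Add 2 hours and 35 minutes leg 1 → 22:27 UTC.
Add 3 hours 40 minutes layover in Meridia → 02:07 UTC (Jul 4).
Add 3 hours 59 minutes leg 2 → 06:06 UTC.
Thornfield is UTC−3:30, so local arrival = 06:06 − 3:30 = 02:36 on Jul 4.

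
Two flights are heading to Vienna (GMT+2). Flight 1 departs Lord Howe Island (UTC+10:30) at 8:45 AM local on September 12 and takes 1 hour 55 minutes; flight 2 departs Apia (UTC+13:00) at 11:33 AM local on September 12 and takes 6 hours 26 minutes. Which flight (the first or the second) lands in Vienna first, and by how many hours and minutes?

Flight 1 in UTC: 8:45 AM − 10:30 = 10:15 PM on Sep 11.
+1 hour 55 minutes → arrive 12:10 AM UTC on Sep 12.
Flight 2 in UTC: 11:33 AM − 13:00 = 10:33 PM on Sep 11.
+6 hours 26 minutes → arrive 4:59 AM UTC on Sep 12.
Flight 1 lands earlier by 4 hours 49 minutes.

the first, by 4 hours 49 minutes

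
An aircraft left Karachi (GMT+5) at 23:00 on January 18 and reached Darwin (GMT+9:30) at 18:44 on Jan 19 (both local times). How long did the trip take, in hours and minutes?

Departure in UTC: 23:00 − 5:00 = 18:00 on Jan 18.
Arrival in UTC: 18:44 − 9:30 = 09:14 on Jan 19.
Elapsed = 09:14 − 18:00 (+1 day) = 15 hours 14 minutes.

15 hours 14 minutes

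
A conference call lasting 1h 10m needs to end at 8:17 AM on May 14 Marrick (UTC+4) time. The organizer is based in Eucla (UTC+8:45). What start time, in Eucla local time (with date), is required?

Target end time in UTC: 8:17 AM − 4:00 = 4:17 AM on May 14.
Subtract 1 hour 10 minutes → start 3:07 AM UTC on May 14.
Eucla is UTC+8:45: 3:07 AM + 8:45 = 11:52 AM on May 14.

11:52 AM on May 14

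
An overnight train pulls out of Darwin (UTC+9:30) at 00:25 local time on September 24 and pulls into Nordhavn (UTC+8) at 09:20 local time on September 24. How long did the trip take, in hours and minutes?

10 hours 25 minutes

Nordhavn is 1:30 behind Darwin.
Clock-face elapsed time (ignoring zones) is 8 hours 55 minutes.
Actual elapsed = 8 hours 55 minutes + 1:30 = 10 hours 25 minutes.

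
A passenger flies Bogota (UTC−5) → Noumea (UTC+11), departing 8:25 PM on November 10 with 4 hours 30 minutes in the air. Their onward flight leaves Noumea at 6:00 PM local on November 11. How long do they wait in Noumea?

Convert departure to UTC: 8:25 PM + 5:00 = 1:25 AM UTC on Nov 11.
Add 4 hours 30 minutes flight time → 5:55 AM UTC.
Noumea is UTC+11:00, so local arrival = 5:55 AM + 11:00 = 4:55 PM on Nov 11.
Layover = 6:00 PM − 4:55 PM = 1 hour 5 minutes.

1 hour 5 minutes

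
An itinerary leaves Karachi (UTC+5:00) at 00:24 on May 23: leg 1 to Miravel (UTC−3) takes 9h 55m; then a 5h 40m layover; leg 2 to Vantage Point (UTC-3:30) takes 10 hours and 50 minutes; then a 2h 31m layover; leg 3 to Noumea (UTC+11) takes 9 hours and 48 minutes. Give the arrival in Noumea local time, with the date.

Convert departure to UTC: 00:24 − 5:00 = 19:24 UTC on May 22.
Add 9 hours and 55 minutes leg 1 → 05:19 UTC (May 23).
Add 5 hours 40 minutes layover in Miravel → 10:59 UTC.
Add 10 hours and 50 minutes leg 2 → 21:49 UTC.
Add 2 hours 31 minutes layover in Vantage Point → 00:20 UTC (May 24).
Add 9 hours 48 minutes leg 3 → 10:08 UTC.
Noumea is UTC+11:00, so local arrival = 10:08 + 11:00 = 21:08 on May 24.

21:08 on May 24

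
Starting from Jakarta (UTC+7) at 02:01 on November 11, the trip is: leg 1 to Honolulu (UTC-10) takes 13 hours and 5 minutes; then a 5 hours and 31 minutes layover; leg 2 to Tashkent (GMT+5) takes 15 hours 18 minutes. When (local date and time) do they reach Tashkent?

09:55 on Nov 12

Convert departure to UTC: 02:01 − 7:00 = 19:01 UTC on Nov 10.
Add 13 hours 5 minutes leg 1 → 08:06 UTC (Nov 11).
Add 5 hours and 31 minutes layover in Honolulu → 13:37 UTC.
Add 15 hours 18 minutes leg 2 → 04:55 UTC (Nov 12).
Tashkent is UTC+5:00, so local arrival = 04:55 + 5:00 = 09:55 on Nov 12.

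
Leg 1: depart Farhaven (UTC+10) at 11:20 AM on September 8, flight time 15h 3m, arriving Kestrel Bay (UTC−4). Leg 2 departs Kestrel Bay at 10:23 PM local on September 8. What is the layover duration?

Convert departure to UTC: 11:20 AM − 10:00 = 1:20 AM UTC on Sep 8.
Add 15 hours and 3 minutes flight time → 4:23 PM UTC.
Kestrel Bay is UTC−4:00, so local arrival = 4:23 PM − 4:00 = 12:23 PM on Sep 8.
Layover = 10:23 PM − 12:23 PM = 10 hours.

10 hours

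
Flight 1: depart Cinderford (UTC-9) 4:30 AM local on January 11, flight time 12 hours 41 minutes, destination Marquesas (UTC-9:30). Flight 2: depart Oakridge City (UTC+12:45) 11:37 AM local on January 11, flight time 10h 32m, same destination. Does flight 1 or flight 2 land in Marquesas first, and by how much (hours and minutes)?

the second, by 16 hours 47 minutes

Flight 1 in UTC: 4:30 AM + 9:00 = 1:30 PM on Jan 11.
+12 hours and 41 minutes → arrive 2:11 AM UTC on Jan 12.
Flight 2 in UTC: 11:37 AM − 12:45 = 10:52 PM on Jan 10.
+10 hours 32 minutes → arrive 9:24 AM UTC on Jan 11.
Flight 2 lands earlier by 16 hours 47 minutes.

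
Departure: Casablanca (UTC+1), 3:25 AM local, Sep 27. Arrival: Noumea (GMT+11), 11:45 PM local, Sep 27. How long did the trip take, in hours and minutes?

10 hours 20 minutes

Noumea is 10:00 ahead of Casablanca.
Clock-face elapsed time (ignoring zones) is 20 hours 20 minutes.
Actual elapsed = 20 hours 20 minutes − 10:00 = 10 hours 20 minutes.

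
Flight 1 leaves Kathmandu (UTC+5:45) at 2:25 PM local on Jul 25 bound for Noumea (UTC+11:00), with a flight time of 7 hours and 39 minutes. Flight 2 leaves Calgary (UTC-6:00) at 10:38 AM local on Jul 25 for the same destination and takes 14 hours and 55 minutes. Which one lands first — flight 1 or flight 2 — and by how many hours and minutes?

the first, by 15 hours 14 minutes

Flight 1 in UTC: 2:25 PM − 5:45 = 8:40 AM on Jul 25.
+7 hours 39 minutes → arrive 4:19 PM UTC on Jul 25.
Flight 2 in UTC: 10:38 AM + 6:00 = 4:38 PM on Jul 25.
+14 hours 55 minutes → arrive 7:33 AM UTC on Jul 26.
Flight 1 lands earlier by 15 hours 14 minutes.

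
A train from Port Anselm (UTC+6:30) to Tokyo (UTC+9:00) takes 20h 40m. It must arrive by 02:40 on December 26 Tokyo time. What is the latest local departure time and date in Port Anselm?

Target arrival in UTC: 02:40 − 9:00 = 17:40 on Dec 25.
Subtract 20 hours 40 minutes → departure 21:00 UTC on Dec 24.
Port Anselm is UTC+6:30: 21:00 + 6:30 = 03:30 on Dec 25.

03:30 on December 25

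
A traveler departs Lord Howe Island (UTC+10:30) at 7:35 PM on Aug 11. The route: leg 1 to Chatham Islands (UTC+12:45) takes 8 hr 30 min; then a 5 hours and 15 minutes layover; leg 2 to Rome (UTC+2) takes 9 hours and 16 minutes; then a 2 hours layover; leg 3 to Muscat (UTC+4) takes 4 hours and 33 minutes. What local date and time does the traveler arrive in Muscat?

Convert departure to UTC: 7:35 PM − 10:30 = 9:05 AM UTC on Aug 11.
Add 8 hours 30 minutes leg 1 → 5:35 PM UTC.
Add 5 hours 15 minutes layover in Chatham Islands → 10:50 PM UTC.
Add 9 hours 16 minutes leg 2 → 8:06 AM UTC (Aug 12).
Add 2 hours layover in Rome → 10:06 AM UTC.
Add 4 hours 33 minutes leg 3 → 2:39 PM UTC.
Muscat is UTC+4:00, so local arrival = 2:39 PM + 4:00 = 6:39 PM on Aug 12.

6:39 PM on Aug 12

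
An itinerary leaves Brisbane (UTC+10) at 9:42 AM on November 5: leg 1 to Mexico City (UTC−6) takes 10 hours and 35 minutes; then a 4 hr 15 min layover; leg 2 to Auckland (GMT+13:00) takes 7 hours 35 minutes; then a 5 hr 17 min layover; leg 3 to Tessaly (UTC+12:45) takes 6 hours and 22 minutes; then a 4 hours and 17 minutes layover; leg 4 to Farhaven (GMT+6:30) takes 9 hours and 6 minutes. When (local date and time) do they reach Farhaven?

5:39 AM on November 7

Convert departure to UTC: 9:42 AM − 10:00 = 11:42 PM UTC on Nov 4.
Add 10 hours 35 minutes leg 1 → 10:17 AM UTC (Nov 5).
Add 4 hours 15 minutes layover in Mexico City → 2:32 PM UTC.
Add 7 hours and 35 minutes leg 2 → 10:07 PM UTC.
Add 5 hours and 17 minutes layover in Auckland → 3:24 AM UTC (Nov 6).
Add 6 hours 22 minutes leg 3 → 9:46 AM UTC.
Add 4 hours 17 minutes layover in Tessaly → 2:03 PM UTC.
Add 9 hours 6 minutes leg 4 → 11:09 PM UTC.
Farhaven is UTC+6:30, so local arrival = 11:09 PM + 6:30 = 5:39 AM on Nov 7.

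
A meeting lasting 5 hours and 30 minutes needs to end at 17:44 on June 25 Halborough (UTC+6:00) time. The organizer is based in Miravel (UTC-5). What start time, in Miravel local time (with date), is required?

01:14 on June 25

Target end time in UTC: 17:44 − 6:00 = 11:44 on Jun 25.
Subtract 5 hours and 30 minutes → start 06:14 UTC on Jun 25.
Miravel is UTC−5:00: 06:14 − 5:00 = 01:14 on Jun 25.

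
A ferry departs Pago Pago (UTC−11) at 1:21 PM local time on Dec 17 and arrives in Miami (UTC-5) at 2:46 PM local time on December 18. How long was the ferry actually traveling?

19 hours 25 minutes

Miami is 6:00 ahead of Pago Pago.
Clock-face elapsed time (ignoring zones) is 25 hours 25 minutes.
Actual elapsed = 25 hours 25 minutes − 6:00 = 19 hours 25 minutes.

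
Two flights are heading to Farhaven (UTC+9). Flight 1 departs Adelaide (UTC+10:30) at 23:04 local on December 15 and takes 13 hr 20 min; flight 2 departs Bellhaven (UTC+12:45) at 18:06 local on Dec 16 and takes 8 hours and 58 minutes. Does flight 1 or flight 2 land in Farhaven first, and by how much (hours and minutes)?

the first, by 12 hours 25 minutes

Flight 1 in UTC: 23:04 − 10:30 = 12:34 on Dec 15.
+13 hours and 20 minutes → arrive 01:54 UTC on Dec 16.
Flight 2 in UTC: 18:06 − 12:45 = 05:21 on Dec 16.
+8 hours 58 minutes → arrive 14:19 UTC on Dec 16.
Flight 1 lands earlier by 12 hours 25 minutes.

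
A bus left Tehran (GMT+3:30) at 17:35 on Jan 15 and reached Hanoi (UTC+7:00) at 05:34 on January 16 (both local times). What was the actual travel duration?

Hanoi is 3:30 ahead of Tehran.
Clock-face elapsed time (ignoring zones) is 11 hours 59 minutes.
Actual elapsed = 11 hours 59 minutes − 3:30 = 8 hours 29 minutes.

8 hours 29 minutes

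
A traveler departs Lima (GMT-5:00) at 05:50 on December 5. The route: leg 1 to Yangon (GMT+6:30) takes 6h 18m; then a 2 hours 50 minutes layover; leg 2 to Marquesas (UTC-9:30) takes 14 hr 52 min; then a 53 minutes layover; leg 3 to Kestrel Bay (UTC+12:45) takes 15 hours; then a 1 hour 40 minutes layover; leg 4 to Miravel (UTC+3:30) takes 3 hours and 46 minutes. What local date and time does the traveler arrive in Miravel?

Convert departure to UTC: 05:50 + 5:00 = 10:50 UTC on Dec 5.
Add 6 hours and 18 minutes leg 1 → 17:08 UTC.
Add 2 hours and 50 minutes layover in Yangon → 19:58 UTC.
Add 14 hours and 52 minutes leg 2 → 10:50 UTC (Dec 6).
Add 53 minutes layover in Marquesas → 11:43 UTC.
Add 15 hours leg 3 → 02:43 UTC (Dec 7).
Add 1 hour and 40 minutes layover in Kestrel Bay → 04:23 UTC.
Add 3 hours 46 minutes leg 4 → 08:09 UTC.
Miravel is UTC+3:30, so local arrival = 08:09 + 3:30 = 11:39 on Dec 7.

11:39 on Dec 7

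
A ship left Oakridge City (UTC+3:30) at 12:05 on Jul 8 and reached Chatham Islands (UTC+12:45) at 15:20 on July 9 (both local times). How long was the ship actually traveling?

18 hours

Departure in UTC: 12:05 − 3:30 = 08:35 on Jul 8.
Arrival in UTC: 15:20 − 12:45 = 02:35 on Jul 9.
Elapsed = 02:35 − 08:35 (+1 day) = 18 hours.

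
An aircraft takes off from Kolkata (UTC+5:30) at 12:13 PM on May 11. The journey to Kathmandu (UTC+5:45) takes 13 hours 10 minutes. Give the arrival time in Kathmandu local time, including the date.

1:38 AM on May 12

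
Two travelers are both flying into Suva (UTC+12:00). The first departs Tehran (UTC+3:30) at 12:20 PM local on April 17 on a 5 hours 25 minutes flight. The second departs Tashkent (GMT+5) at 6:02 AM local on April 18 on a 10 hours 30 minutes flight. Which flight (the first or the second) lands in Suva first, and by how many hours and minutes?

Flight 1 in UTC: 12:20 PM − 3:30 = 8:50 AM on Apr 17.
+5 hours and 25 minutes → arrive 2:15 PM UTC on Apr 17.
Flight 2 in UTC: 6:02 AM − 5:00 = 1:02 AM on Apr 18.
+10 hours 30 minutes → arrive 11:32 AM UTC on Apr 18.
Flight 1 lands earlier by 21 hours 17 minutes.

the first, by 21 hours 17 minutes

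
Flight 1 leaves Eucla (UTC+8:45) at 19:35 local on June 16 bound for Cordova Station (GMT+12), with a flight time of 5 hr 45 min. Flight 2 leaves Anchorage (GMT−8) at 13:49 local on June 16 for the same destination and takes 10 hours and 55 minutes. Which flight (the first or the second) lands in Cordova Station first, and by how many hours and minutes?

Flight 1 in UTC: 19:35 − 8:45 = 10:50 on Jun 16.
+5 hours 45 minutes → arrive 16:35 UTC on Jun 16.
Flight 2 in UTC: 13:49 + 8:00 = 21:49 on Jun 16.
+10 hours and 55 minutes → arrive 08:44 UTC on Jun 17.
Flight 1 lands earlier by 16 hours 9 minutes.

the first, by 16 hours 9 minutes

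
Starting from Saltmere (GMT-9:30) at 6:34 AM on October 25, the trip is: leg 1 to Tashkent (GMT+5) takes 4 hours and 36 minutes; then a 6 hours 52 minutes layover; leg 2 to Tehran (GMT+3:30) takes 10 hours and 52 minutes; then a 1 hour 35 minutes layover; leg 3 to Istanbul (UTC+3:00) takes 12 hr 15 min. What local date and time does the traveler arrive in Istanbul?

7:14 AM on October 27

Convert departure to UTC: 6:34 AM + 9:30 = 4:04 PM UTC on Oct 25.
Add 4 hours 36 minutes leg 1 → 8:40 PM UTC.
Add 6 hours and 52 minutes layover in Tashkent → 3:32 AM UTC (Oct 26).
Add 10 hours and 52 minutes leg 2 → 2:24 PM UTC.
Add 1 hour and 35 minutes layover in Tehran → 3:59 PM UTC.
Add 12 hours 15 minutes leg 3 → 4:14 AM UTC (Oct 27).
Istanbul is UTC+3:00, so local arrival = 4:14 AM + 3:00 = 7:14 AM on Oct 27.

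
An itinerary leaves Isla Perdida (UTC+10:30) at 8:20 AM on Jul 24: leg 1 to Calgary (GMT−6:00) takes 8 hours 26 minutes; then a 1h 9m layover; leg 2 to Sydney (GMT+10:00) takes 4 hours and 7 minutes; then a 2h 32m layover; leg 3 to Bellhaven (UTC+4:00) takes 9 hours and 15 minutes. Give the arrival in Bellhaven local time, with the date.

Convert departure to UTC: 8:20 AM − 10:30 = 9:50 PM UTC on Jul 23.
Add 8 hours 26 minutes leg 1 → 6:16 AM UTC (Jul 24).
Add 1 hour and 9 minutes layover in Calgary → 7:25 AM UTC.
Add 4 hours 7 minutes leg 2 → 11:32 AM UTC.
Add 2 hours and 32 minutes layover in Sydney → 2:04 PM UTC.
Add 9 hours and 15 minutes leg 3 → 11:19 PM UTC.
Bellhaven is UTC+4:00, so local arrival = 11:19 PM + 4:00 = 3:19 AM on Jul 25.

3:19 AM on July 25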